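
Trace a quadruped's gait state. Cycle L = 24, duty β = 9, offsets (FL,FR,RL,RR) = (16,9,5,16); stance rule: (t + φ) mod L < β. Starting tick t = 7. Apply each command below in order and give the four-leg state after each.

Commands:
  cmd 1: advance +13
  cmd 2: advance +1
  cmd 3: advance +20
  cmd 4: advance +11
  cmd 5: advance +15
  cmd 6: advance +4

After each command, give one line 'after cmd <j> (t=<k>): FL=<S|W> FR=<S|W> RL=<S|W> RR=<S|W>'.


after cmd 1 (t=20): FL=W FR=S RL=S RR=W
after cmd 2 (t=21): FL=W FR=S RL=S RR=W
after cmd 3 (t=41): FL=W FR=S RL=W RR=W
after cmd 4 (t=52): FL=W FR=W RL=W RR=W
after cmd 5 (t=67): FL=W FR=S RL=S RR=W
after cmd 6 (t=71): FL=W FR=S RL=S RR=W

start t=7: FL=W FR=W RL=W RR=W
cmd 1: advance +13 → t=20, phase=(12,5,1,12) → FL=W FR=S RL=S RR=W
cmd 2: advance +1 → t=21, phase=(13,6,2,13) → FL=W FR=S RL=S RR=W
cmd 3: advance +20 → t=41, phase=(9,2,22,9) → FL=W FR=S RL=W RR=W
cmd 4: advance +11 → t=52, phase=(20,13,9,20) → FL=W FR=W RL=W RR=W
cmd 5: advance +15 → t=67, phase=(11,4,0,11) → FL=W FR=S RL=S RR=W
cmd 6: advance +4 → t=71, phase=(15,8,4,15) → FL=W FR=S RL=S RR=W


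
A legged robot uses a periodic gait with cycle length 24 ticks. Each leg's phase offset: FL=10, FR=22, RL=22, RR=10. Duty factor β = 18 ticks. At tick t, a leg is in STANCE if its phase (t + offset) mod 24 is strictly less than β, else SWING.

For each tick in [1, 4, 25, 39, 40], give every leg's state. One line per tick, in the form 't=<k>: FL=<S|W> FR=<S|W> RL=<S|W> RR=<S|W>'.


t=1: phase=(11,23,23,11) vs β=18 → FL=S FR=W RL=W RR=S
t=4: phase=(14,2,2,14) vs β=18 → FL=S FR=S RL=S RR=S
t=25: phase=(11,23,23,11) vs β=18 → FL=S FR=W RL=W RR=S
t=39: phase=(1,13,13,1) vs β=18 → FL=S FR=S RL=S RR=S
t=40: phase=(2,14,14,2) vs β=18 → FL=S FR=S RL=S RR=S

t=1: FL=S FR=W RL=W RR=S
t=4: FL=S FR=S RL=S RR=S
t=25: FL=S FR=W RL=W RR=S
t=39: FL=S FR=S RL=S RR=S
t=40: FL=S FR=S RL=S RR=S


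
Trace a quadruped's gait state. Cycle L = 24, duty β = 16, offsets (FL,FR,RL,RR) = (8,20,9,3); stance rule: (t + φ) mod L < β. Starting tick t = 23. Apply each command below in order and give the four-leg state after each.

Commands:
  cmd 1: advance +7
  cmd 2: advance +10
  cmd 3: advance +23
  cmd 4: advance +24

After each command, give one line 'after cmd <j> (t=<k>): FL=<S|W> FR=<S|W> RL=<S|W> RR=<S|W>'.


start t=23: FL=S FR=W RL=S RR=S
cmd 1: advance +7 → t=30, phase=(14,2,15,9) → FL=S FR=S RL=S RR=S
cmd 2: advance +10 → t=40, phase=(0,12,1,19) → FL=S FR=S RL=S RR=W
cmd 3: advance +23 → t=63, phase=(23,11,0,18) → FL=W FR=S RL=S RR=W
cmd 4: advance +24 → t=87, phase=(23,11,0,18) → FL=W FR=S RL=S RR=W

after cmd 1 (t=30): FL=S FR=S RL=S RR=S
after cmd 2 (t=40): FL=S FR=S RL=S RR=W
after cmd 3 (t=63): FL=W FR=S RL=S RR=W
after cmd 4 (t=87): FL=W FR=S RL=S RR=W


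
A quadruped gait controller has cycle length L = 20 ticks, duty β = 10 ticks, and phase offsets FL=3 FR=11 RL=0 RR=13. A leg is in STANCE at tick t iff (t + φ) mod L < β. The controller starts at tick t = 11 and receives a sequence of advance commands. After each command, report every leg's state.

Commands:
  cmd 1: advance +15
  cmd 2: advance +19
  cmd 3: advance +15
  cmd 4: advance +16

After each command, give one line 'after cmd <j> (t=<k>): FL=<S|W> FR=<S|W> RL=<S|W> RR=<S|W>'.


start t=11: FL=W FR=S RL=W RR=S
cmd 1: advance +15 → t=26, phase=(9,17,6,19) → FL=S FR=W RL=S RR=W
cmd 2: advance +19 → t=45, phase=(8,16,5,18) → FL=S FR=W RL=S RR=W
cmd 3: advance +15 → t=60, phase=(3,11,0,13) → FL=S FR=W RL=S RR=W
cmd 4: advance +16 → t=76, phase=(19,7,16,9) → FL=W FR=S RL=W RR=S

after cmd 1 (t=26): FL=S FR=W RL=S RR=W
after cmd 2 (t=45): FL=S FR=W RL=S RR=W
after cmd 3 (t=60): FL=S FR=W RL=S RR=W
after cmd 4 (t=76): FL=W FR=S RL=W RR=S


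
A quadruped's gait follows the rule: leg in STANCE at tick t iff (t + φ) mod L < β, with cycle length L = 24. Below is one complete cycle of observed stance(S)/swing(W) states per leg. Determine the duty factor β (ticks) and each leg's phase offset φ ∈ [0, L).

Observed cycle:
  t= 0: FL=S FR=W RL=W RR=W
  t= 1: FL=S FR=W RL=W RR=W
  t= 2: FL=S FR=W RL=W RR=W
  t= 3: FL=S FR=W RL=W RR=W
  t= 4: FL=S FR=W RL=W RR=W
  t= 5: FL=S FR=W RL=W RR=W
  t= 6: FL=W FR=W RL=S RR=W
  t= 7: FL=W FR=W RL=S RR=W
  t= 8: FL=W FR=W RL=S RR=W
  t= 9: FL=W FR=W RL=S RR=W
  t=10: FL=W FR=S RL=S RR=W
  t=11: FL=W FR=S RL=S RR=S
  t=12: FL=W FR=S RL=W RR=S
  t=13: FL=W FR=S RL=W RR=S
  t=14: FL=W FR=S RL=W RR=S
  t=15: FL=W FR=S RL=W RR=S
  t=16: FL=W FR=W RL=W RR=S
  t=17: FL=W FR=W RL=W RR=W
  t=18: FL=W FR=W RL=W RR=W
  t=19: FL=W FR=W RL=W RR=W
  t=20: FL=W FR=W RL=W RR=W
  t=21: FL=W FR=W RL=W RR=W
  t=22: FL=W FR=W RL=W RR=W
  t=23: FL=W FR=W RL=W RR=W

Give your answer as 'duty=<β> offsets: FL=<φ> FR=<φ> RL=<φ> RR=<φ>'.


duty=6 offsets: FL=0 FR=14 RL=18 RR=13

duty β = stance ticks per leg = 6
FL: stance ticks = 6; W→S at t=0 → φ=0
FR: stance ticks = 6; W→S at t=10 → φ=14
RL: stance ticks = 6; W→S at t=6 → φ=18
RR: stance ticks = 6; W→S at t=11 → φ=13


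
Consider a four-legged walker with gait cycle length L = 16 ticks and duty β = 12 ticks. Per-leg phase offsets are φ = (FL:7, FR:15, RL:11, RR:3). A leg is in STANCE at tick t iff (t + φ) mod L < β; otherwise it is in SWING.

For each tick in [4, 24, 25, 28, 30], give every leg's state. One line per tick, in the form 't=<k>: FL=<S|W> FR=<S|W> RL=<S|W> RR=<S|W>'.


t=4: phase=(11,3,15,7) vs β=12 → FL=S FR=S RL=W RR=S
t=24: phase=(15,7,3,11) vs β=12 → FL=W FR=S RL=S RR=S
t=25: phase=(0,8,4,12) vs β=12 → FL=S FR=S RL=S RR=W
t=28: phase=(3,11,7,15) vs β=12 → FL=S FR=S RL=S RR=W
t=30: phase=(5,13,9,1) vs β=12 → FL=S FR=W RL=S RR=S

t=4: FL=S FR=S RL=W RR=S
t=24: FL=W FR=S RL=S RR=S
t=25: FL=S FR=S RL=S RR=W
t=28: FL=S FR=S RL=S RR=W
t=30: FL=S FR=W RL=S RR=S


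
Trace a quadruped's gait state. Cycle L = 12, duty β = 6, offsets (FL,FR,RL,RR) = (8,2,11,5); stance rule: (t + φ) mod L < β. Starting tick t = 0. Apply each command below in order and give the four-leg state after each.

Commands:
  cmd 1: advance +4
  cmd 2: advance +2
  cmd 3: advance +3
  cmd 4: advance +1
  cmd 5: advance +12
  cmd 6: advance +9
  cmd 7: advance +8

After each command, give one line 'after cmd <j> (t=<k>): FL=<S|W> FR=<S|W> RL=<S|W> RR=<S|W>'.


start t=0: FL=W FR=S RL=W RR=S
cmd 1: advance +4 → t=4, phase=(0,6,3,9) → FL=S FR=W RL=S RR=W
cmd 2: advance +2 → t=6, phase=(2,8,5,11) → FL=S FR=W RL=S RR=W
cmd 3: advance +3 → t=9, phase=(5,11,8,2) → FL=S FR=W RL=W RR=S
cmd 4: advance +1 → t=10, phase=(6,0,9,3) → FL=W FR=S RL=W RR=S
cmd 5: advance +12 → t=22, phase=(6,0,9,3) → FL=W FR=S RL=W RR=S
cmd 6: advance +9 → t=31, phase=(3,9,6,0) → FL=S FR=W RL=W RR=S
cmd 7: advance +8 → t=39, phase=(11,5,2,8) → FL=W FR=S RL=S RR=W

after cmd 1 (t=4): FL=S FR=W RL=S RR=W
after cmd 2 (t=6): FL=S FR=W RL=S RR=W
after cmd 3 (t=9): FL=S FR=W RL=W RR=S
after cmd 4 (t=10): FL=W FR=S RL=W RR=S
after cmd 5 (t=22): FL=W FR=S RL=W RR=S
after cmd 6 (t=31): FL=S FR=W RL=W RR=S
after cmd 7 (t=39): FL=W FR=S RL=S RR=W


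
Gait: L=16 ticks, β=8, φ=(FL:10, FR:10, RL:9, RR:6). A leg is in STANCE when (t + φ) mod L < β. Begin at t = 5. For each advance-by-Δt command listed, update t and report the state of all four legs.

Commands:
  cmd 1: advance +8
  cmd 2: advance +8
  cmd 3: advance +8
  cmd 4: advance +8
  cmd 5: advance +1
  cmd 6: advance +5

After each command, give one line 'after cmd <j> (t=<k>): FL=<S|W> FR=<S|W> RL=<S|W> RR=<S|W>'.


start t=5: FL=W FR=W RL=W RR=W
cmd 1: advance +8 → t=13, phase=(7,7,6,3) → FL=S FR=S RL=S RR=S
cmd 2: advance +8 → t=21, phase=(15,15,14,11) → FL=W FR=W RL=W RR=W
cmd 3: advance +8 → t=29, phase=(7,7,6,3) → FL=S FR=S RL=S RR=S
cmd 4: advance +8 → t=37, phase=(15,15,14,11) → FL=W FR=W RL=W RR=W
cmd 5: advance +1 → t=38, phase=(0,0,15,12) → FL=S FR=S RL=W RR=W
cmd 6: advance +5 → t=43, phase=(5,5,4,1) → FL=S FR=S RL=S RR=S

after cmd 1 (t=13): FL=S FR=S RL=S RR=S
after cmd 2 (t=21): FL=W FR=W RL=W RR=W
after cmd 3 (t=29): FL=S FR=S RL=S RR=S
after cmd 4 (t=37): FL=W FR=W RL=W RR=W
after cmd 5 (t=38): FL=S FR=S RL=W RR=W
after cmd 6 (t=43): FL=S FR=S RL=S RR=S


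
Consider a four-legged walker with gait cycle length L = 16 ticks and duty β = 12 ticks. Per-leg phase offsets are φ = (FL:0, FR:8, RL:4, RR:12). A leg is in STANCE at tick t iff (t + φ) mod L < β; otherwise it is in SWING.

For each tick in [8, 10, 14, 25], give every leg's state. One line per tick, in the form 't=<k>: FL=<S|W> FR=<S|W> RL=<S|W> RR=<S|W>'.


t=8: phase=(8,0,12,4) vs β=12 → FL=S FR=S RL=W RR=S
t=10: phase=(10,2,14,6) vs β=12 → FL=S FR=S RL=W RR=S
t=14: phase=(14,6,2,10) vs β=12 → FL=W FR=S RL=S RR=S
t=25: phase=(9,1,13,5) vs β=12 → FL=S FR=S RL=W RR=S

t=8: FL=S FR=S RL=W RR=S
t=10: FL=S FR=S RL=W RR=S
t=14: FL=W FR=S RL=S RR=S
t=25: FL=S FR=S RL=W RR=S


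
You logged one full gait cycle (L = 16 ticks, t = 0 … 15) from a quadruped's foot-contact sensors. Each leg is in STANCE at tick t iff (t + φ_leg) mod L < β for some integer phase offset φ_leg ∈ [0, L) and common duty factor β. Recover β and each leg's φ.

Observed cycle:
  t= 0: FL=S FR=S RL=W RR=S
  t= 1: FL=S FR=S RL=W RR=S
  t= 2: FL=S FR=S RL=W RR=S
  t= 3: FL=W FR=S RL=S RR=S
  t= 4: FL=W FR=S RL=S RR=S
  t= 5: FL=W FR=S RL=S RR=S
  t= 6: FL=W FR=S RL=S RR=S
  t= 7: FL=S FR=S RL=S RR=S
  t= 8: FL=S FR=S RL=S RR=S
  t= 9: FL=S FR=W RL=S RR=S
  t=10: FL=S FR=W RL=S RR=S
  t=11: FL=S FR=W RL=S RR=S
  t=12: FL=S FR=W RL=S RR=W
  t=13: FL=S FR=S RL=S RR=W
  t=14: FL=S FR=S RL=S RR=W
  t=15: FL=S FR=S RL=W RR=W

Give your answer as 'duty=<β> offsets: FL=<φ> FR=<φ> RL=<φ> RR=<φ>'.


duty β = stance ticks per leg = 12
FL: stance ticks = 12; W→S at t=7 → φ=9
FR: stance ticks = 12; W→S at t=13 → φ=3
RL: stance ticks = 12; W→S at t=3 → φ=13
RR: stance ticks = 12; W→S at t=0 → φ=0

duty=12 offsets: FL=9 FR=3 RL=13 RR=0


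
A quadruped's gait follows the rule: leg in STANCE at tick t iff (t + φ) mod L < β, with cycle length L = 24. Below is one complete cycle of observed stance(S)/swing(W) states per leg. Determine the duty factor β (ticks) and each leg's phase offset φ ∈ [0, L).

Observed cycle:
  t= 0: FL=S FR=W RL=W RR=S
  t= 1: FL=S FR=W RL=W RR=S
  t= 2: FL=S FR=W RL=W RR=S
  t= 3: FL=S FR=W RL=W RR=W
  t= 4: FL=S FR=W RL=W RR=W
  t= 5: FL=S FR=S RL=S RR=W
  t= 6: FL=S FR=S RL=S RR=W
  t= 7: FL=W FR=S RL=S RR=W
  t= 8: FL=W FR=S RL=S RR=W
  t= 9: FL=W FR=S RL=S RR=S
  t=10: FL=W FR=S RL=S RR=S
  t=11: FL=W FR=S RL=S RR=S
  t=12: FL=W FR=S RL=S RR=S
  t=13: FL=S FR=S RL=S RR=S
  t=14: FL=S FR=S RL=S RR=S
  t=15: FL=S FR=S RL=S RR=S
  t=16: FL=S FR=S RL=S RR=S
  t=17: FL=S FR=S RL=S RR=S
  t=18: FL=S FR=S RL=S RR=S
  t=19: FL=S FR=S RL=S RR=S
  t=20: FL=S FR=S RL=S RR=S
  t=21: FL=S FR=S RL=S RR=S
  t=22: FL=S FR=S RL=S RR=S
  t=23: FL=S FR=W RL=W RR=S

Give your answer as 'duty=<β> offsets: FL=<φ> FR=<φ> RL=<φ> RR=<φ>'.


duty=18 offsets: FL=11 FR=19 RL=19 RR=15

duty β = stance ticks per leg = 18
FL: stance ticks = 18; W→S at t=13 → φ=11
FR: stance ticks = 18; W→S at t=5 → φ=19
RL: stance ticks = 18; W→S at t=5 → φ=19
RR: stance ticks = 18; W→S at t=9 → φ=15


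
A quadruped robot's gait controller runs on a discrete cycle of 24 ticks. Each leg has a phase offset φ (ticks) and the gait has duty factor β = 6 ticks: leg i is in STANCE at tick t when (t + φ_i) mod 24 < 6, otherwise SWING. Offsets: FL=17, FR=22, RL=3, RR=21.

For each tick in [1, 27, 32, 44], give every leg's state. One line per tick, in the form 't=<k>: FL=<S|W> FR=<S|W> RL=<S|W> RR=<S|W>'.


t=1: FL=W FR=W RL=S RR=W
t=27: FL=W FR=S RL=W RR=S
t=32: FL=S FR=W RL=W RR=S
t=44: FL=W FR=W RL=W RR=W

t=1: phase=(18,23,4,22) vs β=6 → FL=W FR=W RL=S RR=W
t=27: phase=(20,1,6,0) vs β=6 → FL=W FR=S RL=W RR=S
t=32: phase=(1,6,11,5) vs β=6 → FL=S FR=W RL=W RR=S
t=44: phase=(13,18,23,17) vs β=6 → FL=W FR=W RL=W RR=W


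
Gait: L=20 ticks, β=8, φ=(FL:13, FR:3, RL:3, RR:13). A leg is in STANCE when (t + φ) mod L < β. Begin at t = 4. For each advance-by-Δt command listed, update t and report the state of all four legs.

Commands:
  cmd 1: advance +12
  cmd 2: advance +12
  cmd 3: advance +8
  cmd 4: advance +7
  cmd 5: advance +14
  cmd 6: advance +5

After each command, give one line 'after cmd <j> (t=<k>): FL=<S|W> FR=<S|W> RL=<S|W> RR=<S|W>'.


after cmd 1 (t=16): FL=W FR=W RL=W RR=W
after cmd 2 (t=28): FL=S FR=W RL=W RR=S
after cmd 3 (t=36): FL=W FR=W RL=W RR=W
after cmd 4 (t=43): FL=W FR=S RL=S RR=W
after cmd 5 (t=57): FL=W FR=S RL=S RR=W
after cmd 6 (t=62): FL=W FR=S RL=S RR=W

start t=4: FL=W FR=S RL=S RR=W
cmd 1: advance +12 → t=16, phase=(9,19,19,9) → FL=W FR=W RL=W RR=W
cmd 2: advance +12 → t=28, phase=(1,11,11,1) → FL=S FR=W RL=W RR=S
cmd 3: advance +8 → t=36, phase=(9,19,19,9) → FL=W FR=W RL=W RR=W
cmd 4: advance +7 → t=43, phase=(16,6,6,16) → FL=W FR=S RL=S RR=W
cmd 5: advance +14 → t=57, phase=(10,0,0,10) → FL=W FR=S RL=S RR=W
cmd 6: advance +5 → t=62, phase=(15,5,5,15) → FL=W FR=S RL=S RR=W


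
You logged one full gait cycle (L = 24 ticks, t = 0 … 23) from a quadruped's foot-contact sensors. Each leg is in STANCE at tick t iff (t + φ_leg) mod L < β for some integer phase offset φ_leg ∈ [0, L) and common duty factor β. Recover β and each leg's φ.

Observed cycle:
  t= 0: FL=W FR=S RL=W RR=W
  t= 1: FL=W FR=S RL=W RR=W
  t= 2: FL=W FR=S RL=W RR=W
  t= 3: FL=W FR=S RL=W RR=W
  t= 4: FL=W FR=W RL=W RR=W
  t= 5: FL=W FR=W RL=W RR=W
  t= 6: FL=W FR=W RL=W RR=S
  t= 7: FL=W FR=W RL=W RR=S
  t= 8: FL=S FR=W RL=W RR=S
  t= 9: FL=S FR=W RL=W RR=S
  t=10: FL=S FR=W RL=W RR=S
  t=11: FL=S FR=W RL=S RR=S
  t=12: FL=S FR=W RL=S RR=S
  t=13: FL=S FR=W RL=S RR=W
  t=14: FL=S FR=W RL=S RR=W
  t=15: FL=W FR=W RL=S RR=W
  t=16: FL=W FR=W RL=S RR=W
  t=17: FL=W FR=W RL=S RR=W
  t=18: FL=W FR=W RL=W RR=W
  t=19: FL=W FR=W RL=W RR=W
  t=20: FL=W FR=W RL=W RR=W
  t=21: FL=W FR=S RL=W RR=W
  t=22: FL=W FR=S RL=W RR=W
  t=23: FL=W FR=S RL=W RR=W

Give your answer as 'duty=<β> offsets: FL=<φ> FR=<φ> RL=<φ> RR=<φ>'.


duty=7 offsets: FL=16 FR=3 RL=13 RR=18

duty β = stance ticks per leg = 7
FL: stance ticks = 7; W→S at t=8 → φ=16
FR: stance ticks = 7; W→S at t=21 → φ=3
RL: stance ticks = 7; W→S at t=11 → φ=13
RR: stance ticks = 7; W→S at t=6 → φ=18


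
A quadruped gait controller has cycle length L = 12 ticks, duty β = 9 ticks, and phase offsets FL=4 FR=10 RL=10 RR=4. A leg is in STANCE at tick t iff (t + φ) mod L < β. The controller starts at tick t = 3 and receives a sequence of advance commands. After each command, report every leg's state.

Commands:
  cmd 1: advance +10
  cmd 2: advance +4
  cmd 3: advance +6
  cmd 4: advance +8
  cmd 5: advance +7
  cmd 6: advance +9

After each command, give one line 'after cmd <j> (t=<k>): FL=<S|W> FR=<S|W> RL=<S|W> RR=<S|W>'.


start t=3: FL=S FR=S RL=S RR=S
cmd 1: advance +10 → t=13, phase=(5,11,11,5) → FL=S FR=W RL=W RR=S
cmd 2: advance +4 → t=17, phase=(9,3,3,9) → FL=W FR=S RL=S RR=W
cmd 3: advance +6 → t=23, phase=(3,9,9,3) → FL=S FR=W RL=W RR=S
cmd 4: advance +8 → t=31, phase=(11,5,5,11) → FL=W FR=S RL=S RR=W
cmd 5: advance +7 → t=38, phase=(6,0,0,6) → FL=S FR=S RL=S RR=S
cmd 6: advance +9 → t=47, phase=(3,9,9,3) → FL=S FR=W RL=W RR=S

after cmd 1 (t=13): FL=S FR=W RL=W RR=S
after cmd 2 (t=17): FL=W FR=S RL=S RR=W
after cmd 3 (t=23): FL=S FR=W RL=W RR=S
after cmd 4 (t=31): FL=W FR=S RL=S RR=W
after cmd 5 (t=38): FL=S FR=S RL=S RR=S
after cmd 6 (t=47): FL=S FR=W RL=W RR=S


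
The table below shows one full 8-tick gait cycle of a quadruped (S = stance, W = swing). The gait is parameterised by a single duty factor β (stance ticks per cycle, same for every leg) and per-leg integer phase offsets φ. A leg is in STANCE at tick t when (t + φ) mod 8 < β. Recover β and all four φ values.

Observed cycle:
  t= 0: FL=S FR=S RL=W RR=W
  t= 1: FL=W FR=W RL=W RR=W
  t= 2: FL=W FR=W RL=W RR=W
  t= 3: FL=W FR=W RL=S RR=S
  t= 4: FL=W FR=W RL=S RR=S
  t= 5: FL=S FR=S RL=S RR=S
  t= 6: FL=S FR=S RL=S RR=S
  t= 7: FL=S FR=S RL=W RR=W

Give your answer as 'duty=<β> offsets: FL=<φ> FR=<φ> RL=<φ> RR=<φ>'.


duty β = stance ticks per leg = 4
FL: stance ticks = 4; W→S at t=5 → φ=3
FR: stance ticks = 4; W→S at t=5 → φ=3
RL: stance ticks = 4; W→S at t=3 → φ=5
RR: stance ticks = 4; W→S at t=3 → φ=5

duty=4 offsets: FL=3 FR=3 RL=5 RR=5


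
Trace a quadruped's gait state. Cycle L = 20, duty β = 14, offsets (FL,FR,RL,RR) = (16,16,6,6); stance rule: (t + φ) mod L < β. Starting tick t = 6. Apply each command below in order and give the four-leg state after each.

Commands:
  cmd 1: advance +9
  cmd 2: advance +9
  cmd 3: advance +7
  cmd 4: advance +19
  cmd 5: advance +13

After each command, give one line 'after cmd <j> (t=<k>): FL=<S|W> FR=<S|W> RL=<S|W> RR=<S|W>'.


start t=6: FL=S FR=S RL=S RR=S
cmd 1: advance +9 → t=15, phase=(11,11,1,1) → FL=S FR=S RL=S RR=S
cmd 2: advance +9 → t=24, phase=(0,0,10,10) → FL=S FR=S RL=S RR=S
cmd 3: advance +7 → t=31, phase=(7,7,17,17) → FL=S FR=S RL=W RR=W
cmd 4: advance +19 → t=50, phase=(6,6,16,16) → FL=S FR=S RL=W RR=W
cmd 5: advance +13 → t=63, phase=(19,19,9,9) → FL=W FR=W RL=S RR=S

after cmd 1 (t=15): FL=S FR=S RL=S RR=S
after cmd 2 (t=24): FL=S FR=S RL=S RR=S
after cmd 3 (t=31): FL=S FR=S RL=W RR=W
after cmd 4 (t=50): FL=S FR=S RL=W RR=W
after cmd 5 (t=63): FL=W FR=W RL=S RR=S


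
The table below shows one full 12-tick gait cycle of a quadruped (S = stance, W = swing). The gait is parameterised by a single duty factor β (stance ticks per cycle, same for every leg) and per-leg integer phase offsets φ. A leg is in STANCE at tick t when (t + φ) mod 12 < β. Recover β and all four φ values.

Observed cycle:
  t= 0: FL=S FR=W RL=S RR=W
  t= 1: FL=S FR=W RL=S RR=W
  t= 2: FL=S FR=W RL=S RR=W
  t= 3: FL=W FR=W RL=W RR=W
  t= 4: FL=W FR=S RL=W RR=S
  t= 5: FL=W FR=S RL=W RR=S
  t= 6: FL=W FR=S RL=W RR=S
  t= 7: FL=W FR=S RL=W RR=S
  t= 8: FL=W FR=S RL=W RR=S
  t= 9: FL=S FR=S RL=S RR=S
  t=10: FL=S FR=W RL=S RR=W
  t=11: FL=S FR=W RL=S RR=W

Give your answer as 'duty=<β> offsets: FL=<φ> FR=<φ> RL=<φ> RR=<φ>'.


duty=6 offsets: FL=3 FR=8 RL=3 RR=8

duty β = stance ticks per leg = 6
FL: stance ticks = 6; W→S at t=9 → φ=3
FR: stance ticks = 6; W→S at t=4 → φ=8
RL: stance ticks = 6; W→S at t=9 → φ=3
RR: stance ticks = 6; W→S at t=4 → φ=8


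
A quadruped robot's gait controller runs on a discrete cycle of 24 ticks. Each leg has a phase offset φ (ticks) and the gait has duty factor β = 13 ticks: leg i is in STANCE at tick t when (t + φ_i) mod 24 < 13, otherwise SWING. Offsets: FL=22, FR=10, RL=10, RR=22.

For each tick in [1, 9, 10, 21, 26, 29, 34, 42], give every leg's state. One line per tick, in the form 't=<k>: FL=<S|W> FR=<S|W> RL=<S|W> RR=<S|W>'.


t=1: phase=(23,11,11,23) vs β=13 → FL=W FR=S RL=S RR=W
t=9: phase=(7,19,19,7) vs β=13 → FL=S FR=W RL=W RR=S
t=10: phase=(8,20,20,8) vs β=13 → FL=S FR=W RL=W RR=S
t=21: phase=(19,7,7,19) vs β=13 → FL=W FR=S RL=S RR=W
t=26: phase=(0,12,12,0) vs β=13 → FL=S FR=S RL=S RR=S
t=29: phase=(3,15,15,3) vs β=13 → FL=S FR=W RL=W RR=S
t=34: phase=(8,20,20,8) vs β=13 → FL=S FR=W RL=W RR=S
t=42: phase=(16,4,4,16) vs β=13 → FL=W FR=S RL=S RR=W

t=1: FL=W FR=S RL=S RR=W
t=9: FL=S FR=W RL=W RR=S
t=10: FL=S FR=W RL=W RR=S
t=21: FL=W FR=S RL=S RR=W
t=26: FL=S FR=S RL=S RR=S
t=29: FL=S FR=W RL=W RR=S
t=34: FL=S FR=W RL=W RR=S
t=42: FL=W FR=S RL=S RR=W


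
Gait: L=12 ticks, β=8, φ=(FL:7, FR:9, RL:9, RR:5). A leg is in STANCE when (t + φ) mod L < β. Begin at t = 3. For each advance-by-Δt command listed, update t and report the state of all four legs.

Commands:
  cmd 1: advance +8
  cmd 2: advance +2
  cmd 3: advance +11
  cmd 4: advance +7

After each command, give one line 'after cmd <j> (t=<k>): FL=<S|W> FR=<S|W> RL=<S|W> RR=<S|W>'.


after cmd 1 (t=11): FL=S FR=W RL=W RR=S
after cmd 2 (t=13): FL=W FR=W RL=W RR=S
after cmd 3 (t=24): FL=S FR=W RL=W RR=S
after cmd 4 (t=31): FL=S FR=S RL=S RR=S

start t=3: FL=W FR=S RL=S RR=W
cmd 1: advance +8 → t=11, phase=(6,8,8,4) → FL=S FR=W RL=W RR=S
cmd 2: advance +2 → t=13, phase=(8,10,10,6) → FL=W FR=W RL=W RR=S
cmd 3: advance +11 → t=24, phase=(7,9,9,5) → FL=S FR=W RL=W RR=S
cmd 4: advance +7 → t=31, phase=(2,4,4,0) → FL=S FR=S RL=S RR=S


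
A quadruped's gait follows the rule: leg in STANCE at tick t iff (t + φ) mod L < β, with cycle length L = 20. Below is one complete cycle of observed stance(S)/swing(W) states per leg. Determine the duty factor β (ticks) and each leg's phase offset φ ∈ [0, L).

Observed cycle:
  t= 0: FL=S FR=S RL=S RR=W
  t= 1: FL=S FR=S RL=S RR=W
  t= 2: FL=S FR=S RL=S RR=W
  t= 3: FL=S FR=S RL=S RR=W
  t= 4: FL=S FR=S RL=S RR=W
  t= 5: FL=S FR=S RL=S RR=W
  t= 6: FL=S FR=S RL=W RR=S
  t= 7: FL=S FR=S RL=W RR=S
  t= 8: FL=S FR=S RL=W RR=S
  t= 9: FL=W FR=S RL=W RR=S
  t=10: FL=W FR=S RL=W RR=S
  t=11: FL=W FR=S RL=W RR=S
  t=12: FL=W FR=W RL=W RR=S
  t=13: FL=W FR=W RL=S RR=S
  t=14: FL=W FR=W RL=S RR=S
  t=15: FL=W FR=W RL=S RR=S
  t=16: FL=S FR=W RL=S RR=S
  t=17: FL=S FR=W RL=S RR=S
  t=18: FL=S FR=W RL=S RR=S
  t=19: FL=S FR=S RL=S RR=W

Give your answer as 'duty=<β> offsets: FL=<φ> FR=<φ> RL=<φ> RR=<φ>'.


duty β = stance ticks per leg = 13
FL: stance ticks = 13; W→S at t=16 → φ=4
FR: stance ticks = 13; W→S at t=19 → φ=1
RL: stance ticks = 13; W→S at t=13 → φ=7
RR: stance ticks = 13; W→S at t=6 → φ=14

duty=13 offsets: FL=4 FR=1 RL=7 RR=14


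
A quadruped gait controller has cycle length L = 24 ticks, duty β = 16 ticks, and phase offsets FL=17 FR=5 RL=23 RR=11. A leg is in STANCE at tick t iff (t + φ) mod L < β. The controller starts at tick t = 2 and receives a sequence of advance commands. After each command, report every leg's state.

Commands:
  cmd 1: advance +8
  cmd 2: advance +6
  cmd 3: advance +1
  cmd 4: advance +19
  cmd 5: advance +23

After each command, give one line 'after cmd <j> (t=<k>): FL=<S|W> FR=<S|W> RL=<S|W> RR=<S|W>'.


start t=2: FL=W FR=S RL=S RR=S
cmd 1: advance +8 → t=10, phase=(3,15,9,21) → FL=S FR=S RL=S RR=W
cmd 2: advance +6 → t=16, phase=(9,21,15,3) → FL=S FR=W RL=S RR=S
cmd 3: advance +1 → t=17, phase=(10,22,16,4) → FL=S FR=W RL=W RR=S
cmd 4: advance +19 → t=36, phase=(5,17,11,23) → FL=S FR=W RL=S RR=W
cmd 5: advance +23 → t=59, phase=(4,16,10,22) → FL=S FR=W RL=S RR=W

after cmd 1 (t=10): FL=S FR=S RL=S RR=W
after cmd 2 (t=16): FL=S FR=W RL=S RR=S
after cmd 3 (t=17): FL=S FR=W RL=W RR=S
after cmd 4 (t=36): FL=S FR=W RL=S RR=W
after cmd 5 (t=59): FL=S FR=W RL=S RR=W


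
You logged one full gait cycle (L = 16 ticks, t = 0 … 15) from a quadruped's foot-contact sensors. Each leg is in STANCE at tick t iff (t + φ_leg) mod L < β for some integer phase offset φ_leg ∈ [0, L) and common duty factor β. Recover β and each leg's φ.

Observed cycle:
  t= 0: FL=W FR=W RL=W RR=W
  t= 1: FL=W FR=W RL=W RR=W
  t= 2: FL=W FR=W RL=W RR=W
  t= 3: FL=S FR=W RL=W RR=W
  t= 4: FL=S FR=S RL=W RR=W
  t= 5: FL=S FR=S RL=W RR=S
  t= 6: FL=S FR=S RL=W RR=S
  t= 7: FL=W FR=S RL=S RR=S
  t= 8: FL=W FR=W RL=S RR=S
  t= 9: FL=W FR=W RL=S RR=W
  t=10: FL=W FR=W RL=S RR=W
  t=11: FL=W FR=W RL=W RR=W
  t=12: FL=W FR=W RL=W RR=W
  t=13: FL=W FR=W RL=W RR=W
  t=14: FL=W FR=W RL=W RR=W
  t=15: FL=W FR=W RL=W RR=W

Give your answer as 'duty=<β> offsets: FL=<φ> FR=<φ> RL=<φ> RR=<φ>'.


duty=4 offsets: FL=13 FR=12 RL=9 RR=11

duty β = stance ticks per leg = 4
FL: stance ticks = 4; W→S at t=3 → φ=13
FR: stance ticks = 4; W→S at t=4 → φ=12
RL: stance ticks = 4; W→S at t=7 → φ=9
RR: stance ticks = 4; W→S at t=5 → φ=11


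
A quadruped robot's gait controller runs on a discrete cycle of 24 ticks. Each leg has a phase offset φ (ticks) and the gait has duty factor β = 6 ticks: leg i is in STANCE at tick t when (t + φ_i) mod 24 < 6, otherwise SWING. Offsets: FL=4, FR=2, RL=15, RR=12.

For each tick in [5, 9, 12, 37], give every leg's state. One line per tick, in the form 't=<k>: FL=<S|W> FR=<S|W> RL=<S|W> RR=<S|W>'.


t=5: FL=W FR=W RL=W RR=W
t=9: FL=W FR=W RL=S RR=W
t=12: FL=W FR=W RL=S RR=S
t=37: FL=W FR=W RL=S RR=S

t=5: phase=(9,7,20,17) vs β=6 → FL=W FR=W RL=W RR=W
t=9: phase=(13,11,0,21) vs β=6 → FL=W FR=W RL=S RR=W
t=12: phase=(16,14,3,0) vs β=6 → FL=W FR=W RL=S RR=S
t=37: phase=(17,15,4,1) vs β=6 → FL=W FR=W RL=S RR=S


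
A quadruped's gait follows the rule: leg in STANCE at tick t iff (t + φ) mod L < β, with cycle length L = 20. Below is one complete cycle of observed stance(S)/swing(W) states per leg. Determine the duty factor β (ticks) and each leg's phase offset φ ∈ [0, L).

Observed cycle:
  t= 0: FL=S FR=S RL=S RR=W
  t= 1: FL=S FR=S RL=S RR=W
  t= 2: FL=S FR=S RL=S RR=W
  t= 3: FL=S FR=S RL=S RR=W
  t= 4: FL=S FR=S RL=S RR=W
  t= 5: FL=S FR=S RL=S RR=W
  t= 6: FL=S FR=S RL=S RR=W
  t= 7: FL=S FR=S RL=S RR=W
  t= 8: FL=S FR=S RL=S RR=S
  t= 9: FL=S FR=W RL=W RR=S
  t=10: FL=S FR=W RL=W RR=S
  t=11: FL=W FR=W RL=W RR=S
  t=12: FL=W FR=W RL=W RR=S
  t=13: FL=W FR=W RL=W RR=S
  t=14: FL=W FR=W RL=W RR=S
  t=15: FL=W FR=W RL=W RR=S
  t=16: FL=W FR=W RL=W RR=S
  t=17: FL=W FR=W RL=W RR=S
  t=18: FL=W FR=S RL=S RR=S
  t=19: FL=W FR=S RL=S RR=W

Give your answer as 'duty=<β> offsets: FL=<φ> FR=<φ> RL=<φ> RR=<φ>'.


duty β = stance ticks per leg = 11
FL: stance ticks = 11; W→S at t=0 → φ=0
FR: stance ticks = 11; W→S at t=18 → φ=2
RL: stance ticks = 11; W→S at t=18 → φ=2
RR: stance ticks = 11; W→S at t=8 → φ=12

duty=11 offsets: FL=0 FR=2 RL=2 RR=12


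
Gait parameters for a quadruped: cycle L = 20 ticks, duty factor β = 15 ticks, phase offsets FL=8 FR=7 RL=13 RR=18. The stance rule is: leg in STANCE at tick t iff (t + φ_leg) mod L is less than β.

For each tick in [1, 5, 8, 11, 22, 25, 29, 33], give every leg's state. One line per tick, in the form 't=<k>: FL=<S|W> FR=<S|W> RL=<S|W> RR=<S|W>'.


t=1: phase=(9,8,14,19) vs β=15 → FL=S FR=S RL=S RR=W
t=5: phase=(13,12,18,3) vs β=15 → FL=S FR=S RL=W RR=S
t=8: phase=(16,15,1,6) vs β=15 → FL=W FR=W RL=S RR=S
t=11: phase=(19,18,4,9) vs β=15 → FL=W FR=W RL=S RR=S
t=22: phase=(10,9,15,0) vs β=15 → FL=S FR=S RL=W RR=S
t=25: phase=(13,12,18,3) vs β=15 → FL=S FR=S RL=W RR=S
t=29: phase=(17,16,2,7) vs β=15 → FL=W FR=W RL=S RR=S
t=33: phase=(1,0,6,11) vs β=15 → FL=S FR=S RL=S RR=S

t=1: FL=S FR=S RL=S RR=W
t=5: FL=S FR=S RL=W RR=S
t=8: FL=W FR=W RL=S RR=S
t=11: FL=W FR=W RL=S RR=S
t=22: FL=S FR=S RL=W RR=S
t=25: FL=S FR=S RL=W RR=S
t=29: FL=W FR=W RL=S RR=S
t=33: FL=S FR=S RL=S RR=S


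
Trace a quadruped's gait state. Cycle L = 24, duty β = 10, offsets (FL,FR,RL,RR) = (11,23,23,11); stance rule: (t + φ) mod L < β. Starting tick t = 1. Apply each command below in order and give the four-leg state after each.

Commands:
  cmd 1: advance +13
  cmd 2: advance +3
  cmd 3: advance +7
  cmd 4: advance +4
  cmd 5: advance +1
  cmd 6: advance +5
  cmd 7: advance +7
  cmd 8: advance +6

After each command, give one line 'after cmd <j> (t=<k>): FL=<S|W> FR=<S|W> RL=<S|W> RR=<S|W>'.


after cmd 1 (t=14): FL=S FR=W RL=W RR=S
after cmd 2 (t=17): FL=S FR=W RL=W RR=S
after cmd 3 (t=24): FL=W FR=W RL=W RR=W
after cmd 4 (t=28): FL=W FR=S RL=S RR=W
after cmd 5 (t=29): FL=W FR=S RL=S RR=W
after cmd 6 (t=34): FL=W FR=S RL=S RR=W
after cmd 7 (t=41): FL=S FR=W RL=W RR=S
after cmd 8 (t=47): FL=W FR=W RL=W RR=W

start t=1: FL=W FR=S RL=S RR=W
cmd 1: advance +13 → t=14, phase=(1,13,13,1) → FL=S FR=W RL=W RR=S
cmd 2: advance +3 → t=17, phase=(4,16,16,4) → FL=S FR=W RL=W RR=S
cmd 3: advance +7 → t=24, phase=(11,23,23,11) → FL=W FR=W RL=W RR=W
cmd 4: advance +4 → t=28, phase=(15,3,3,15) → FL=W FR=S RL=S RR=W
cmd 5: advance +1 → t=29, phase=(16,4,4,16) → FL=W FR=S RL=S RR=W
cmd 6: advance +5 → t=34, phase=(21,9,9,21) → FL=W FR=S RL=S RR=W
cmd 7: advance +7 → t=41, phase=(4,16,16,4) → FL=S FR=W RL=W RR=S
cmd 8: advance +6 → t=47, phase=(10,22,22,10) → FL=W FR=W RL=W RR=W


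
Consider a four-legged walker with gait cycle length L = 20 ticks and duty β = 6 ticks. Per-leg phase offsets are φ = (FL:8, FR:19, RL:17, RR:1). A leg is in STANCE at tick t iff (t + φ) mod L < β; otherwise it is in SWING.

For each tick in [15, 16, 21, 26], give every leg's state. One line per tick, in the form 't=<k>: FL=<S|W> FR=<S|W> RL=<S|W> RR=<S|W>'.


t=15: phase=(3,14,12,16) vs β=6 → FL=S FR=W RL=W RR=W
t=16: phase=(4,15,13,17) vs β=6 → FL=S FR=W RL=W RR=W
t=21: phase=(9,0,18,2) vs β=6 → FL=W FR=S RL=W RR=S
t=26: phase=(14,5,3,7) vs β=6 → FL=W FR=S RL=S RR=W

t=15: FL=S FR=W RL=W RR=W
t=16: FL=S FR=W RL=W RR=W
t=21: FL=W FR=S RL=W RR=S
t=26: FL=W FR=S RL=S RR=W


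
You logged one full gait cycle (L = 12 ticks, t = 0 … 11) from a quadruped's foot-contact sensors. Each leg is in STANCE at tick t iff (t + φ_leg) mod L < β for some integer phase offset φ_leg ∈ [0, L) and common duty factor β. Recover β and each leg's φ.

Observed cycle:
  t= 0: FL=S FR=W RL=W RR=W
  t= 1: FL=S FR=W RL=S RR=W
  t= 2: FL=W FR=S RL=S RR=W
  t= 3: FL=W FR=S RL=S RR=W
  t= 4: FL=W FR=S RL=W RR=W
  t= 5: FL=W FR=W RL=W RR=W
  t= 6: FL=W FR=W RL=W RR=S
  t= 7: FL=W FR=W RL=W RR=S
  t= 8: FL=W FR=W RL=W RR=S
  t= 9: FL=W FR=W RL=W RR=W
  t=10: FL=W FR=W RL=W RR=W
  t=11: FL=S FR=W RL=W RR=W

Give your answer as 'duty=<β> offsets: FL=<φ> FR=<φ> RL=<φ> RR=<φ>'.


duty β = stance ticks per leg = 3
FL: stance ticks = 3; W→S at t=11 → φ=1
FR: stance ticks = 3; W→S at t=2 → φ=10
RL: stance ticks = 3; W→S at t=1 → φ=11
RR: stance ticks = 3; W→S at t=6 → φ=6

duty=3 offsets: FL=1 FR=10 RL=11 RR=6


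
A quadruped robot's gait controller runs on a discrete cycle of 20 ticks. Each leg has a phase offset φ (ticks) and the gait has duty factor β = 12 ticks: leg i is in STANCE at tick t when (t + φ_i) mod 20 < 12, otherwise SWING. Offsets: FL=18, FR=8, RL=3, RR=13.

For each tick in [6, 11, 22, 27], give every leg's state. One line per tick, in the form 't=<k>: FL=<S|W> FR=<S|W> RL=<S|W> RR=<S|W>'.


t=6: phase=(4,14,9,19) vs β=12 → FL=S FR=W RL=S RR=W
t=11: phase=(9,19,14,4) vs β=12 → FL=S FR=W RL=W RR=S
t=22: phase=(0,10,5,15) vs β=12 → FL=S FR=S RL=S RR=W
t=27: phase=(5,15,10,0) vs β=12 → FL=S FR=W RL=S RR=S

t=6: FL=S FR=W RL=S RR=W
t=11: FL=S FR=W RL=W RR=S
t=22: FL=S FR=S RL=S RR=W
t=27: FL=S FR=W RL=S RR=S


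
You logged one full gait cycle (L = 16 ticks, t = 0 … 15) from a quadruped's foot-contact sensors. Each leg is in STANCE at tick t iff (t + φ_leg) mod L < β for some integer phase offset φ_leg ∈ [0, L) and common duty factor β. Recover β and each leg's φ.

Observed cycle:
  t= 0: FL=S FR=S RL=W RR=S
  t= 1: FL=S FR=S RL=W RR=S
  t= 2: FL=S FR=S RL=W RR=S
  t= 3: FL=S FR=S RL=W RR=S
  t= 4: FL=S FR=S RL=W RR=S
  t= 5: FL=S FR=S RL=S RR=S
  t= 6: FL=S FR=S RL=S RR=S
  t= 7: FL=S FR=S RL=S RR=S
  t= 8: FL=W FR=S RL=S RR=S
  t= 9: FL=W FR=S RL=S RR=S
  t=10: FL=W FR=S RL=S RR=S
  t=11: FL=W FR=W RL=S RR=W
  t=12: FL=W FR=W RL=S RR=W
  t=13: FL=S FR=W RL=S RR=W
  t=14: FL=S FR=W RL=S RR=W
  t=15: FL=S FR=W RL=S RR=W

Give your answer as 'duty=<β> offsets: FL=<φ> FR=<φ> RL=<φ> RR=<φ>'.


duty=11 offsets: FL=3 FR=0 RL=11 RR=0

duty β = stance ticks per leg = 11
FL: stance ticks = 11; W→S at t=13 → φ=3
FR: stance ticks = 11; W→S at t=0 → φ=0
RL: stance ticks = 11; W→S at t=5 → φ=11
RR: stance ticks = 11; W→S at t=0 → φ=0


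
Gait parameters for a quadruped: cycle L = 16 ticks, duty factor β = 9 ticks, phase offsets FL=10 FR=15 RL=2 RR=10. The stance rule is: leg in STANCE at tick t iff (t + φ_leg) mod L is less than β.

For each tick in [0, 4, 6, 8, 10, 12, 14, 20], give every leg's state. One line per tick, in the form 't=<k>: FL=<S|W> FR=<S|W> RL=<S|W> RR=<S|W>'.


t=0: phase=(10,15,2,10) vs β=9 → FL=W FR=W RL=S RR=W
t=4: phase=(14,3,6,14) vs β=9 → FL=W FR=S RL=S RR=W
t=6: phase=(0,5,8,0) vs β=9 → FL=S FR=S RL=S RR=S
t=8: phase=(2,7,10,2) vs β=9 → FL=S FR=S RL=W RR=S
t=10: phase=(4,9,12,4) vs β=9 → FL=S FR=W RL=W RR=S
t=12: phase=(6,11,14,6) vs β=9 → FL=S FR=W RL=W RR=S
t=14: phase=(8,13,0,8) vs β=9 → FL=S FR=W RL=S RR=S
t=20: phase=(14,3,6,14) vs β=9 → FL=W FR=S RL=S RR=W

t=0: FL=W FR=W RL=S RR=W
t=4: FL=W FR=S RL=S RR=W
t=6: FL=S FR=S RL=S RR=S
t=8: FL=S FR=S RL=W RR=S
t=10: FL=S FR=W RL=W RR=S
t=12: FL=S FR=W RL=W RR=S
t=14: FL=S FR=W RL=S RR=S
t=20: FL=W FR=S RL=S RR=W


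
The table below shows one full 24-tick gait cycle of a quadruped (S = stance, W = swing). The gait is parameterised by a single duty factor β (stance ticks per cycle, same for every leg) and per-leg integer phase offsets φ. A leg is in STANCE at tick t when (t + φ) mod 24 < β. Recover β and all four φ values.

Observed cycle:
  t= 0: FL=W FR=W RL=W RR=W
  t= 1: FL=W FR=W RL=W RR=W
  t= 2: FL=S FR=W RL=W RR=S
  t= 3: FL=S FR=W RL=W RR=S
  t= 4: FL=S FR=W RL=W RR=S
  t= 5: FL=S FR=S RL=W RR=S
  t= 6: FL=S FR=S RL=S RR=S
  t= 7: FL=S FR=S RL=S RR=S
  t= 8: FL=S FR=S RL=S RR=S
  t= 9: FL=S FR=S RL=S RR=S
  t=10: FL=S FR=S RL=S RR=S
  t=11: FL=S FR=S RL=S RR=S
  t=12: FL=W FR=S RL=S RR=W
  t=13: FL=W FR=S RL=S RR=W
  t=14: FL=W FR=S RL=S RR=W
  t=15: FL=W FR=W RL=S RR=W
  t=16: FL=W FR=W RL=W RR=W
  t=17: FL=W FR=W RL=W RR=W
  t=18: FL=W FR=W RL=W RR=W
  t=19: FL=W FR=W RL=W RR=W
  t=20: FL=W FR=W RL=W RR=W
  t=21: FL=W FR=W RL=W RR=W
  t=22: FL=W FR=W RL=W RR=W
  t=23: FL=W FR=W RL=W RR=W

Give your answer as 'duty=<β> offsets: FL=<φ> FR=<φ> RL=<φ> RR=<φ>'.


duty=10 offsets: FL=22 FR=19 RL=18 RR=22

duty β = stance ticks per leg = 10
FL: stance ticks = 10; W→S at t=2 → φ=22
FR: stance ticks = 10; W→S at t=5 → φ=19
RL: stance ticks = 10; W→S at t=6 → φ=18
RR: stance ticks = 10; W→S at t=2 → φ=22


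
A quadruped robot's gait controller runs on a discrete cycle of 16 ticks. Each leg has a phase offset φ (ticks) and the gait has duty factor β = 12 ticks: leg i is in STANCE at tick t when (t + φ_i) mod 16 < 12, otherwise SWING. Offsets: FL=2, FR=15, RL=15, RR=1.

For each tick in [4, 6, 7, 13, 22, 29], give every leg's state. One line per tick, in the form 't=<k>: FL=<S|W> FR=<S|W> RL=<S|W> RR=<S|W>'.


t=4: phase=(6,3,3,5) vs β=12 → FL=S FR=S RL=S RR=S
t=6: phase=(8,5,5,7) vs β=12 → FL=S FR=S RL=S RR=S
t=7: phase=(9,6,6,8) vs β=12 → FL=S FR=S RL=S RR=S
t=13: phase=(15,12,12,14) vs β=12 → FL=W FR=W RL=W RR=W
t=22: phase=(8,5,5,7) vs β=12 → FL=S FR=S RL=S RR=S
t=29: phase=(15,12,12,14) vs β=12 → FL=W FR=W RL=W RR=W

t=4: FL=S FR=S RL=S RR=S
t=6: FL=S FR=S RL=S RR=S
t=7: FL=S FR=S RL=S RR=S
t=13: FL=W FR=W RL=W RR=W
t=22: FL=S FR=S RL=S RR=S
t=29: FL=W FR=W RL=W RR=W


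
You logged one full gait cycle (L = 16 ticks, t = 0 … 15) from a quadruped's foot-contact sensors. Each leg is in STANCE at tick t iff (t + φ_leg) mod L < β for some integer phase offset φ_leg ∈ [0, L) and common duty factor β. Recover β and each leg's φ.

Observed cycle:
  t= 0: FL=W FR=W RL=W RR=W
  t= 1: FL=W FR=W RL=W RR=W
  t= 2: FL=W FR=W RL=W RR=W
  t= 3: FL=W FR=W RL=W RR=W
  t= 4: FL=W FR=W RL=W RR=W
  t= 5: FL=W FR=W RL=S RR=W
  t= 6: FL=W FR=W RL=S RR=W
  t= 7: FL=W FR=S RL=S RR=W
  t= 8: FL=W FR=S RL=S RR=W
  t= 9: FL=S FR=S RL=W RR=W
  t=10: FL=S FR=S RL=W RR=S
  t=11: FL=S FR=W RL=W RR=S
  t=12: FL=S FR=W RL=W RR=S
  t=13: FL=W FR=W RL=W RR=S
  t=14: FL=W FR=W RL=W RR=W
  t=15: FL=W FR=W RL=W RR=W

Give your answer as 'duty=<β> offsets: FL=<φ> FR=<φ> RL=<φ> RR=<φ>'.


duty β = stance ticks per leg = 4
FL: stance ticks = 4; W→S at t=9 → φ=7
FR: stance ticks = 4; W→S at t=7 → φ=9
RL: stance ticks = 4; W→S at t=5 → φ=11
RR: stance ticks = 4; W→S at t=10 → φ=6

duty=4 offsets: FL=7 FR=9 RL=11 RR=6


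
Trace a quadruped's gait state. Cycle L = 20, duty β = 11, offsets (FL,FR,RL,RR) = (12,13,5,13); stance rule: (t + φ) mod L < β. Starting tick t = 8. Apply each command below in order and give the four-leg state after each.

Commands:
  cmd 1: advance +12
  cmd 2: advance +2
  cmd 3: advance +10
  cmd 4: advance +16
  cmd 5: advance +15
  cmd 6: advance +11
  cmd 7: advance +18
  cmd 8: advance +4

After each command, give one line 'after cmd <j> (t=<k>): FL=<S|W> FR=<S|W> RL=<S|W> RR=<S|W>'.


after cmd 1 (t=20): FL=W FR=W RL=S RR=W
after cmd 2 (t=22): FL=W FR=W RL=S RR=W
after cmd 3 (t=32): FL=S FR=S RL=W RR=S
after cmd 4 (t=48): FL=S FR=S RL=W RR=S
after cmd 5 (t=63): FL=W FR=W RL=S RR=W
after cmd 6 (t=74): FL=S FR=S RL=W RR=S
after cmd 7 (t=92): FL=S FR=S RL=W RR=S
after cmd 8 (t=96): FL=S FR=S RL=S RR=S

start t=8: FL=S FR=S RL=W RR=S
cmd 1: advance +12 → t=20, phase=(12,13,5,13) → FL=W FR=W RL=S RR=W
cmd 2: advance +2 → t=22, phase=(14,15,7,15) → FL=W FR=W RL=S RR=W
cmd 3: advance +10 → t=32, phase=(4,5,17,5) → FL=S FR=S RL=W RR=S
cmd 4: advance +16 → t=48, phase=(0,1,13,1) → FL=S FR=S RL=W RR=S
cmd 5: advance +15 → t=63, phase=(15,16,8,16) → FL=W FR=W RL=S RR=W
cmd 6: advance +11 → t=74, phase=(6,7,19,7) → FL=S FR=S RL=W RR=S
cmd 7: advance +18 → t=92, phase=(4,5,17,5) → FL=S FR=S RL=W RR=S
cmd 8: advance +4 → t=96, phase=(8,9,1,9) → FL=S FR=S RL=S RR=S


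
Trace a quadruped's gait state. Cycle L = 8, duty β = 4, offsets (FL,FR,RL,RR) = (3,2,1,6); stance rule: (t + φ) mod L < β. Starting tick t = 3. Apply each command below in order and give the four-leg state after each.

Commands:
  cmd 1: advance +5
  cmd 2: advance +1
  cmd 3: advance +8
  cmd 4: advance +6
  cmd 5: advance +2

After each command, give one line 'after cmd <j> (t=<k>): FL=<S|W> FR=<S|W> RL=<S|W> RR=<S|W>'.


start t=3: FL=W FR=W RL=W RR=S
cmd 1: advance +5 → t=8, phase=(3,2,1,6) → FL=S FR=S RL=S RR=W
cmd 2: advance +1 → t=9, phase=(4,3,2,7) → FL=W FR=S RL=S RR=W
cmd 3: advance +8 → t=17, phase=(4,3,2,7) → FL=W FR=S RL=S RR=W
cmd 4: advance +6 → t=23, phase=(2,1,0,5) → FL=S FR=S RL=S RR=W
cmd 5: advance +2 → t=25, phase=(4,3,2,7) → FL=W FR=S RL=S RR=W

after cmd 1 (t=8): FL=S FR=S RL=S RR=W
after cmd 2 (t=9): FL=W FR=S RL=S RR=W
after cmd 3 (t=17): FL=W FR=S RL=S RR=W
after cmd 4 (t=23): FL=S FR=S RL=S RR=W
after cmd 5 (t=25): FL=W FR=S RL=S RR=W


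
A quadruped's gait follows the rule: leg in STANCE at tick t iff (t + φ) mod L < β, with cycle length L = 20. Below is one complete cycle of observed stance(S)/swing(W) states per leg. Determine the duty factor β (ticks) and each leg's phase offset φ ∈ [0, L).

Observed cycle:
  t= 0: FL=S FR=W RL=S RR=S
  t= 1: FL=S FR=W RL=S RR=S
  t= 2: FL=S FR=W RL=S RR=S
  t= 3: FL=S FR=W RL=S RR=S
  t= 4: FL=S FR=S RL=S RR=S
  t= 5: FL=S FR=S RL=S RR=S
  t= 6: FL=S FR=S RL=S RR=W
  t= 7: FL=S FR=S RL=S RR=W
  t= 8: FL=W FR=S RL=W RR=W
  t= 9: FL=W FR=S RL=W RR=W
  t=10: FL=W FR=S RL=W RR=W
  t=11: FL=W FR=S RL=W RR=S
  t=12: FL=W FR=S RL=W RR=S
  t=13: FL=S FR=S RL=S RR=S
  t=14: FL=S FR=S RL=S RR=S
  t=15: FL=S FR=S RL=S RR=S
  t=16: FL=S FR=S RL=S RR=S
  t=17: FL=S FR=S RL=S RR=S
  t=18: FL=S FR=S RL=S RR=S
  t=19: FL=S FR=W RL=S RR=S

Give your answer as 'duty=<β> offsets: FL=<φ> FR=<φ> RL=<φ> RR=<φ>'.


duty=15 offsets: FL=7 FR=16 RL=7 RR=9

duty β = stance ticks per leg = 15
FL: stance ticks = 15; W→S at t=13 → φ=7
FR: stance ticks = 15; W→S at t=4 → φ=16
RL: stance ticks = 15; W→S at t=13 → φ=7
RR: stance ticks = 15; W→S at t=11 → φ=9


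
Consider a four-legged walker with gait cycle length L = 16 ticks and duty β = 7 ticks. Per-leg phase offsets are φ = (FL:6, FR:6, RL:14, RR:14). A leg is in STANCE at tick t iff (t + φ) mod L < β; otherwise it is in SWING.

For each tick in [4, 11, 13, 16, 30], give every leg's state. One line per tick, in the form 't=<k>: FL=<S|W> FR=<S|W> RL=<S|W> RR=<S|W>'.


t=4: phase=(10,10,2,2) vs β=7 → FL=W FR=W RL=S RR=S
t=11: phase=(1,1,9,9) vs β=7 → FL=S FR=S RL=W RR=W
t=13: phase=(3,3,11,11) vs β=7 → FL=S FR=S RL=W RR=W
t=16: phase=(6,6,14,14) vs β=7 → FL=S FR=S RL=W RR=W
t=30: phase=(4,4,12,12) vs β=7 → FL=S FR=S RL=W RR=W

t=4: FL=W FR=W RL=S RR=S
t=11: FL=S FR=S RL=W RR=W
t=13: FL=S FR=S RL=W RR=W
t=16: FL=S FR=S RL=W RR=W
t=30: FL=S FR=S RL=W RR=W
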